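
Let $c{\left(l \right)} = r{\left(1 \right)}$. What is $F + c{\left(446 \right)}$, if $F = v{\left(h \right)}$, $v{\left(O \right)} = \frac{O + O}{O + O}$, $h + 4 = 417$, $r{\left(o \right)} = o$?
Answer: $2$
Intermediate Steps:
$h = 413$ ($h = -4 + 417 = 413$)
$v{\left(O \right)} = 1$ ($v{\left(O \right)} = \frac{2 O}{2 O} = 2 O \frac{1}{2 O} = 1$)
$c{\left(l \right)} = 1$
$F = 1$
$F + c{\left(446 \right)} = 1 + 1 = 2$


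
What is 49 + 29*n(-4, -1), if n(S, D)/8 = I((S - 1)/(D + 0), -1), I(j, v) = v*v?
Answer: 281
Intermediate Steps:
I(j, v) = v**2
n(S, D) = 8 (n(S, D) = 8*(-1)**2 = 8*1 = 8)
49 + 29*n(-4, -1) = 49 + 29*8 = 49 + 232 = 281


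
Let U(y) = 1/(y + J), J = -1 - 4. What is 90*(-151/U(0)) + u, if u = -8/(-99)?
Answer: 6727058/99 ≈ 67950.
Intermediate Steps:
u = 8/99 (u = -8*(-1/99) = 8/99 ≈ 0.080808)
J = -5
U(y) = 1/(-5 + y) (U(y) = 1/(y - 5) = 1/(-5 + y))
90*(-151/U(0)) + u = 90*(-151/(1/(-5 + 0))) + 8/99 = 90*(-151/(1/(-5))) + 8/99 = 90*(-151/(-1/5)) + 8/99 = 90*(-151*(-5)) + 8/99 = 90*755 + 8/99 = 67950 + 8/99 = 6727058/99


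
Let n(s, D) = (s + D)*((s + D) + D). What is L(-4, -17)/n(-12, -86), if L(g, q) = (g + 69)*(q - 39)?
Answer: -65/322 ≈ -0.20186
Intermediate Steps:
n(s, D) = (D + s)*(s + 2*D) (n(s, D) = (D + s)*((D + s) + D) = (D + s)*(s + 2*D))
L(g, q) = (-39 + q)*(69 + g) (L(g, q) = (69 + g)*(-39 + q) = (-39 + q)*(69 + g))
L(-4, -17)/n(-12, -86) = (-2691 - 39*(-4) + 69*(-17) - 4*(-17))/((-12)² + 2*(-86)² + 3*(-86)*(-12)) = (-2691 + 156 - 1173 + 68)/(144 + 2*7396 + 3096) = -3640/(144 + 14792 + 3096) = -3640/18032 = -3640*1/18032 = -65/322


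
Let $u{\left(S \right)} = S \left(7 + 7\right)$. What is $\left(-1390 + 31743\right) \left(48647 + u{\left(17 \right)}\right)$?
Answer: $1483806405$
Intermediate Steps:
$u{\left(S \right)} = 14 S$ ($u{\left(S \right)} = S 14 = 14 S$)
$\left(-1390 + 31743\right) \left(48647 + u{\left(17 \right)}\right) = \left(-1390 + 31743\right) \left(48647 + 14 \cdot 17\right) = 30353 \left(48647 + 238\right) = 30353 \cdot 48885 = 1483806405$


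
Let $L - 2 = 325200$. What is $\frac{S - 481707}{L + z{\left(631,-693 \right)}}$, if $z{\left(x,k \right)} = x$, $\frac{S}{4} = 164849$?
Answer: $\frac{177689}{325833} \approx 0.54534$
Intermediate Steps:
$L = 325202$ ($L = 2 + 325200 = 325202$)
$S = 659396$ ($S = 4 \cdot 164849 = 659396$)
$\frac{S - 481707}{L + z{\left(631,-693 \right)}} = \frac{659396 - 481707}{325202 + 631} = \frac{177689}{325833}$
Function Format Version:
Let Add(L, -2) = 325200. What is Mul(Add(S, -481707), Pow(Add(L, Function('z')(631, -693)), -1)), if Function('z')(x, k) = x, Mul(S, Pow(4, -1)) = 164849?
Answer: Rational(177689, 325833) ≈ 0.54534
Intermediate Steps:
L = 325202 (L = Add(2, 325200) = 325202)
S = 659396 (S = Mul(4, 164849) = 659396)
Mul(Add(S, -481707), Pow(Add(L, Function('z')(631, -693)), -1)) = Mul(Add(659396, -481707), Pow(Add(325202, 631), -1)) = Mul(177689, Pow(325833, -1)) = Mul(177689, Rational(1, 325833)) = Rational(177689, 325833)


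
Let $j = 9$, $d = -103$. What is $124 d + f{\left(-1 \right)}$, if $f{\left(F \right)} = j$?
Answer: $-12763$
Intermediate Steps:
$f{\left(F \right)} = 9$
$124 d + f{\left(-1 \right)} = 124 \left(-103\right) + 9 = -12772 + 9 = -12763$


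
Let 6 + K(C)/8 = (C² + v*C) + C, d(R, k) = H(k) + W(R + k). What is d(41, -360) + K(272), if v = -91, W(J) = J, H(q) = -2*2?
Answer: 395661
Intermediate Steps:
H(q) = -4
d(R, k) = -4 + R + k (d(R, k) = -4 + (R + k) = -4 + R + k)
K(C) = -48 - 720*C + 8*C² (K(C) = -48 + 8*((C² - 91*C) + C) = -48 + 8*(C² - 90*C) = -48 + (-720*C + 8*C²) = -48 - 720*C + 8*C²)
d(41, -360) + K(272) = (-4 + 41 - 360) + (-48 - 720*272 + 8*272²) = -323 + (-48 - 195840 + 8*73984) = -323 + (-48 - 195840 + 591872) = -323 + 395984 = 395661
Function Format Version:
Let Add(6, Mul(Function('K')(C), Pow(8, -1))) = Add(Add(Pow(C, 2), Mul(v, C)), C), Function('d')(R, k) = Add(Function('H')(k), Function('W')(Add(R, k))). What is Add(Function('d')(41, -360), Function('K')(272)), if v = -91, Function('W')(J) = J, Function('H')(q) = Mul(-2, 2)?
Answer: 395661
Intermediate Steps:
Function('H')(q) = -4
Function('d')(R, k) = Add(-4, R, k) (Function('d')(R, k) = Add(-4, Add(R, k)) = Add(-4, R, k))
Function('K')(C) = Add(-48, Mul(-720, C), Mul(8, Pow(C, 2))) (Function('K')(C) = Add(-48, Mul(8, Add(Add(Pow(C, 2), Mul(-91, C)), C))) = Add(-48, Mul(8, Add(Pow(C, 2), Mul(-90, C)))) = Add(-48, Add(Mul(-720, C), Mul(8, Pow(C, 2)))) = Add(-48, Mul(-720, C), Mul(8, Pow(C, 2))))
Add(Function('d')(41, -360), Function('K')(272)) = Add(Add(-4, 41, -360), Add(-48, Mul(-720, 272), Mul(8, Pow(272, 2)))) = Add(-323, Add(-48, -195840, Mul(8, 73984))) = Add(-323, Add(-48, -195840, 591872)) = Add(-323, 395984) = 395661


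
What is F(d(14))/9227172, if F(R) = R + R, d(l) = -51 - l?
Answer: -65/4613586 ≈ -1.4089e-5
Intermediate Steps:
F(R) = 2*R
F(d(14))/9227172 = (2*(-51 - 1*14))/9227172 = (2*(-51 - 14))*(1/9227172) = (2*(-65))*(1/9227172) = -130*1/9227172 = -65/4613586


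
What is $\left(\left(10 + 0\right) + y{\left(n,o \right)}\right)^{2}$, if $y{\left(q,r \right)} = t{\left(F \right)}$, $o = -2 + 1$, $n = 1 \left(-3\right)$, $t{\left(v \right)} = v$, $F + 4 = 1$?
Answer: $49$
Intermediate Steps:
$F = -3$ ($F = -4 + 1 = -3$)
$n = -3$
$o = -1$
$y{\left(q,r \right)} = -3$
$\left(\left(10 + 0\right) + y{\left(n,o \right)}\right)^{2} = \left(\left(10 + 0\right) - 3\right)^{2} = \left(10 - 3\right)^{2} = 7^{2} = 49$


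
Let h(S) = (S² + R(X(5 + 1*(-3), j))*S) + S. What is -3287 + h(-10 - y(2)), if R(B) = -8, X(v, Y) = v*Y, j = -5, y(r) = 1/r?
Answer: -12413/4 ≈ -3103.3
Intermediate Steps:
X(v, Y) = Y*v
h(S) = S² - 7*S (h(S) = (S² - 8*S) + S = S² - 7*S)
-3287 + h(-10 - y(2)) = -3287 + (-10 - 1/2)*(-7 + (-10 - 1/2)) = -3287 + (-10 - 1*½)*(-7 + (-10 - 1*½)) = -3287 + (-10 - ½)*(-7 + (-10 - ½)) = -3287 - 21*(-7 - 21/2)/2 = -3287 - 21/2*(-35/2) = -3287 + 735/4 = -12413/4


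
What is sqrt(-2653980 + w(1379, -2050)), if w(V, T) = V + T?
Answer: I*sqrt(2654651) ≈ 1629.3*I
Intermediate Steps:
w(V, T) = T + V
sqrt(-2653980 + w(1379, -2050)) = sqrt(-2653980 + (-2050 + 1379)) = sqrt(-2653980 - 671) = sqrt(-2654651) = I*sqrt(2654651)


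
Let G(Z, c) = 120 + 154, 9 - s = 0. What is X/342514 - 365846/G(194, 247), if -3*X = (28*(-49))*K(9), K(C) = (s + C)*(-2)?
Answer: -31327971995/23462209 ≈ -1335.3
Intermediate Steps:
s = 9 (s = 9 - 1*0 = 9 + 0 = 9)
K(C) = -18 - 2*C (K(C) = (9 + C)*(-2) = -18 - 2*C)
G(Z, c) = 274
X = -16464 (X = -28*(-49)*(-18 - 2*9)/3 = -(-1372)*(-18 - 18)/3 = -(-1372)*(-36)/3 = -⅓*49392 = -16464)
X/342514 - 365846/G(194, 247) = -16464/342514 - 365846/274 = -16464*1/342514 - 365846*1/274 = -8232/171257 - 182923/137 = -31327971995/23462209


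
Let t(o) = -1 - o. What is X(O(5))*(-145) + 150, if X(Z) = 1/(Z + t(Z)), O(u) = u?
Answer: 295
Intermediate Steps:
X(Z) = -1 (X(Z) = 1/(Z + (-1 - Z)) = 1/(-1) = -1)
X(O(5))*(-145) + 150 = -1*(-145) + 150 = 145 + 150 = 295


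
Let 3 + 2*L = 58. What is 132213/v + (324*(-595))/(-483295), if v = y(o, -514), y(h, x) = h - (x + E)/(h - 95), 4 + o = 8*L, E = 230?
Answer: 1547347389927/2553730780 ≈ 605.92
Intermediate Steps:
L = 55/2 (L = -3/2 + (1/2)*58 = -3/2 + 29 = 55/2 ≈ 27.500)
o = 216 (o = -4 + 8*(55/2) = -4 + 220 = 216)
y(h, x) = h - (230 + x)/(-95 + h) (y(h, x) = h - (x + 230)/(h - 95) = h - (230 + x)/(-95 + h))
v = 26420/121 (v = (-230 + 216**2 - 1*(-514) - 95*216)/(-95 + 216) = (-230 + 46656 + 514 - 20520)/121 = (1/121)*26420 = 26420/121 ≈ 218.35)
132213/v + (324*(-595))/(-483295) = 132213/(26420/121) + (324*(-595))/(-483295) = 132213*(121/26420) - 192780*(-1/483295) = 15997773/26420 + 38556/96659 = 1547347389927/2553730780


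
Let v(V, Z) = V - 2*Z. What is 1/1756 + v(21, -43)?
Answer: 187893/1756 ≈ 107.00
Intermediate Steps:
1/1756 + v(21, -43) = 1/1756 + (21 - 2*(-43)) = 1/1756 + (21 + 86) = 1/1756 + 107 = 187893/1756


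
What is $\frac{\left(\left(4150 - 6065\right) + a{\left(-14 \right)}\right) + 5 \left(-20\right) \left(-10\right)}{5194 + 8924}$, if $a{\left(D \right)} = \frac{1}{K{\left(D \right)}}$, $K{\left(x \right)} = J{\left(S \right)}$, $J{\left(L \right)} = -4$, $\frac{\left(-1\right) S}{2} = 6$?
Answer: $- \frac{3661}{56472} \approx -0.064829$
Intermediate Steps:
$S = -12$ ($S = \left(-2\right) 6 = -12$)
$K{\left(x \right)} = -4$
$a{\left(D \right)} = - \frac{1}{4}$ ($a{\left(D \right)} = \frac{1}{-4} = - \frac{1}{4}$)
$\frac{\left(\left(4150 - 6065\right) + a{\left(-14 \right)}\right) + 5 \left(-20\right) \left(-10\right)}{5194 + 8924} = \frac{\left(\left(4150 - 6065\right) - \frac{1}{4}\right) + 5 \left(-20\right) \left(-10\right)}{5194 + 8924} = \frac{\left(-1915 - \frac{1}{4}\right) - -1000}{14118} = \left(- \frac{7661}{4} + 1000\right) \frac{1}{14118} = \left(- \frac{3661}{4}\right) \frac{1}{14118} = - \frac{3661}{56472}$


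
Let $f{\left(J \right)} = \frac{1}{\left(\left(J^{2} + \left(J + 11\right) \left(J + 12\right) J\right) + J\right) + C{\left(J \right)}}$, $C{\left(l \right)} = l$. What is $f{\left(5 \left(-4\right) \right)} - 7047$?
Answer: $- \frac{7610761}{1080} \approx -7047.0$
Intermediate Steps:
$f{\left(J \right)} = \frac{1}{J^{2} + 2 J + J \left(11 + J\right) \left(12 + J\right)}$ ($f{\left(J \right)} = \frac{1}{\left(\left(J^{2} + \left(J + 11\right) \left(J + 12\right) J\right) + J\right) + J} = \frac{1}{\left(\left(J^{2} + \left(11 + J\right) \left(12 + J\right) J\right) + J\right) + J} = \frac{1}{\left(\left(J^{2} + J \left(11 + J\right) \left(12 + J\right)\right) + J\right) + J} = \frac{1}{\left(J + J^{2} + J \left(11 + J\right) \left(12 + J\right)\right) + J} = \frac{1}{J^{2} + 2 J + J \left(11 + J\right) \left(12 + J\right)}$)
$f{\left(5 \left(-4\right) \right)} - 7047 = \frac{1}{5 \left(-4\right) \left(134 + \left(5 \left(-4\right)\right)^{2} + 24 \cdot 5 \left(-4\right)\right)} - 7047 = \frac{1}{\left(-20\right) \left(134 + \left(-20\right)^{2} + 24 \left(-20\right)\right)} - 7047 = - \frac{1}{20 \left(134 + 400 - 480\right)} - 7047 = - \frac{1}{20 \cdot 54} - 7047 = \left(- \frac{1}{20}\right) \frac{1}{54} - 7047 = - \frac{1}{1080} - 7047 = - \frac{7610761}{1080}$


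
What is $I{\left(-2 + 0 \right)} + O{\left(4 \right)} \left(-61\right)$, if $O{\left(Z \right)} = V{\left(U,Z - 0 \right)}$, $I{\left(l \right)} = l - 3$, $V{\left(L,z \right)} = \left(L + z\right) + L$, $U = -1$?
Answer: $-127$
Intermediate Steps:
$V{\left(L,z \right)} = z + 2 L$
$I{\left(l \right)} = -3 + l$
$O{\left(Z \right)} = -2 + Z$ ($O{\left(Z \right)} = \left(Z - 0\right) + 2 \left(-1\right) = \left(Z + 0\right) - 2 = Z - 2 = -2 + Z$)
$I{\left(-2 + 0 \right)} + O{\left(4 \right)} \left(-61\right) = \left(-3 + \left(-2 + 0\right)\right) + \left(-2 + 4\right) \left(-61\right) = \left(-3 - 2\right) + 2 \left(-61\right) = -5 - 122 = -127$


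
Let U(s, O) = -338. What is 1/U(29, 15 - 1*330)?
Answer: -1/338 ≈ -0.0029586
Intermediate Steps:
1/U(29, 15 - 1*330) = 1/(-338) = -1/338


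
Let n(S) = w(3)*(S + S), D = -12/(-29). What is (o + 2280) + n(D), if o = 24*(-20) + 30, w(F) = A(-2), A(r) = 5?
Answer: 53190/29 ≈ 1834.1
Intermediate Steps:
w(F) = 5
D = 12/29 (D = -12*(-1/29) = 12/29 ≈ 0.41379)
n(S) = 10*S (n(S) = 5*(S + S) = 5*(2*S) = 10*S)
o = -450 (o = -480 + 30 = -450)
(o + 2280) + n(D) = (-450 + 2280) + 10*(12/29) = 1830 + 120/29 = 53190/29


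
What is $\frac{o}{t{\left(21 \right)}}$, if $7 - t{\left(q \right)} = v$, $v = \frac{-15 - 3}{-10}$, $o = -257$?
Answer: $- \frac{1285}{26} \approx -49.423$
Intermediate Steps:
$v = \frac{9}{5}$ ($v = \left(-18\right) \left(- \frac{1}{10}\right) = \frac{9}{5} \approx 1.8$)
$t{\left(q \right)} = \frac{26}{5}$ ($t{\left(q \right)} = 7 - \frac{9}{5} = \frac{26}{5}$)
$\frac{o}{t{\left(21 \right)}} = - \frac{257}{\frac{26}{5}} = \left(-257\right) \frac{5}{26} = - \frac{1285}{26}$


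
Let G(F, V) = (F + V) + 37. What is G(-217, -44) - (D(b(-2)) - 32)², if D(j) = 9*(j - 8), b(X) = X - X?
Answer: -11040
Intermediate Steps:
b(X) = 0
D(j) = -72 + 9*j (D(j) = 9*(-8 + j) = -72 + 9*j)
G(F, V) = 37 + F + V
G(-217, -44) - (D(b(-2)) - 32)² = (37 - 217 - 44) - ((-72 + 9*0) - 32)² = -224 - ((-72 + 0) - 32)² = -224 - (-72 - 32)² = -224 - 1*(-104)² = -224 - 1*10816 = -224 - 10816 = -11040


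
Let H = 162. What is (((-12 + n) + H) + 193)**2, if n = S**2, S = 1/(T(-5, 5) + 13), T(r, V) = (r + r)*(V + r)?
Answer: 3360289024/28561 ≈ 1.1765e+5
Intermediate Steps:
T(r, V) = 2*r*(V + r) (T(r, V) = (2*r)*(V + r) = 2*r*(V + r))
S = 1/13 (S = 1/(2*(-5)*(5 - 5) + 13) = 1/(2*(-5)*0 + 13) = 1/(0 + 13) = 1/13 ≈ 0.076923)
n = 1/169 (n = (1/13)**2 = 1/169 ≈ 0.0059172)
(((-12 + n) + H) + 193)**2 = (((-12 + 1/169) + 162) + 193)**2 = ((-2027/169 + 162) + 193)**2 = (25351/169 + 193)**2 = (57968/169)**2 = 3360289024/28561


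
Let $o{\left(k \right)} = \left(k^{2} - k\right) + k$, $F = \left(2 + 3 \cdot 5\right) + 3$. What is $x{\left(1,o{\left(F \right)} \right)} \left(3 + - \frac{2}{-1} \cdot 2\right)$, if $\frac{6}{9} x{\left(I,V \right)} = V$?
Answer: $4200$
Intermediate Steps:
$F = 20$ ($F = \left(2 + 15\right) + 3 = 17 + 3 = 20$)
$o{\left(k \right)} = k^{2}$
$x{\left(I,V \right)} = \frac{3 V}{2}$
$x{\left(1,o{\left(F \right)} \right)} \left(3 + - \frac{2}{-1} \cdot 2\right) = \frac{3 \cdot 20^{2}}{2} \left(3 + - \frac{2}{-1} \cdot 2\right) = \frac{3}{2} \cdot 400 \left(3 + \left(-2\right) \left(-1\right) 2\right) = 600 \left(3 + 2 \cdot 2\right) = 600 \left(3 + 4\right) = 600 \cdot 7 = 4200$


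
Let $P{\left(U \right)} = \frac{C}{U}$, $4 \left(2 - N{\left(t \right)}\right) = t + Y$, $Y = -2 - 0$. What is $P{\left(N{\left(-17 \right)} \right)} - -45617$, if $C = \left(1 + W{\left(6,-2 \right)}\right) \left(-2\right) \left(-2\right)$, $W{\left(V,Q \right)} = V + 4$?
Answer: $\frac{1231835}{27} \approx 45624.0$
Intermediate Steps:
$Y = -2$ ($Y = -2 + 0 = -2$)
$W{\left(V,Q \right)} = 4 + V$
$N{\left(t \right)} = \frac{5}{2} - \frac{t}{4}$ ($N{\left(t \right)} = 2 - \frac{t - 2}{4} = 2 - \frac{-2 + t}{4} = 2 - \left(- \frac{1}{2} + \frac{t}{4}\right) = \frac{5}{2} - \frac{t}{4}$)
$C = 44$ ($C = \left(1 + \left(4 + 6\right)\right) \left(-2\right) \left(-2\right) = \left(1 + 10\right) \left(-2\right) \left(-2\right) = 11 \left(-2\right) \left(-2\right) = \left(-22\right) \left(-2\right) = 44$)
$P{\left(U \right)} = \frac{44}{U}$
$P{\left(N{\left(-17 \right)} \right)} - -45617 = \frac{44}{\frac{5}{2} - - \frac{17}{4}} - -45617 = \frac{44}{\frac{5}{2} + \frac{17}{4}} + 45617 = \frac{44}{\frac{27}{4}} + 45617 = 44 \cdot \frac{4}{27} + 45617 = \frac{176}{27} + 45617 = \frac{1231835}{27}$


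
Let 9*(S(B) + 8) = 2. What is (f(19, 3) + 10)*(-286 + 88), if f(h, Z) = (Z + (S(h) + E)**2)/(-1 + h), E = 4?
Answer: -175769/81 ≈ -2170.0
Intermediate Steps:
S(B) = -70/9 (S(B) = -8 + (1/9)*2 = -8 + 2/9 = -70/9)
f(h, Z) = (1156/81 + Z)/(-1 + h) (f(h, Z) = (Z + (-70/9 + 4)**2)/(-1 + h) = (Z + (-34/9)**2)/(-1 + h) = (Z + 1156/81)/(-1 + h) = (1156/81 + Z)/(-1 + h))
(f(19, 3) + 10)*(-286 + 88) = ((1156/81 + 3)/(-1 + 19) + 10)*(-286 + 88) = ((1399/81)/18 + 10)*(-198) = ((1/18)*(1399/81) + 10)*(-198) = (1399/1458 + 10)*(-198) = (15979/1458)*(-198) = -175769/81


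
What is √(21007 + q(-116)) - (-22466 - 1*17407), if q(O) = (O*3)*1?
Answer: 39873 + √20659 ≈ 40017.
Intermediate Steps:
q(O) = 3*O (q(O) = (3*O)*1 = 3*O)
√(21007 + q(-116)) - (-22466 - 1*17407) = √(21007 + 3*(-116)) - (-22466 - 1*17407) = √(21007 - 348) - (-22466 - 17407) = √20659 - 1*(-39873) = √20659 + 39873 = 39873 + √20659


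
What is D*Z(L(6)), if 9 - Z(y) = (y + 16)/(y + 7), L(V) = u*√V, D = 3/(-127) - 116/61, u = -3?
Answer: -307249/7747 - 80541*√6/7747 ≈ -65.126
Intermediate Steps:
D = -14915/7747 (D = 3*(-1/127) - 116*1/61 = -3/127 - 116/61 = -14915/7747 ≈ -1.9253)
L(V) = -3*√V
Z(y) = 9 - (16 + y)/(7 + y) (Z(y) = 9 - (y + 16)/(y + 7) = 9 - (16 + y)/(7 + y))
D*Z(L(6)) = -14915*(47 + 8*(-3*√6))/(7747*(7 - 3*√6)) = -14915*(47 - 24*√6)/(7747*(7 - 3*√6))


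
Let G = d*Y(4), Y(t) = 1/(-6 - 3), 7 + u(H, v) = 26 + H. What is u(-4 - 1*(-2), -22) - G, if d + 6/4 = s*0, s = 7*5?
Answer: 101/6 ≈ 16.833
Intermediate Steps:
u(H, v) = 19 + H (u(H, v) = -7 + (26 + H) = 19 + H)
s = 35
d = -3/2 (d = -3/2 + 35*0 = -3/2 + 0 = -3/2 ≈ -1.5000)
Y(t) = -⅑ (Y(t) = 1/(-9) = -⅑)
G = ⅙ (G = -3/2*(-⅑) = ⅙ ≈ 0.16667)
u(-4 - 1*(-2), -22) - G = (19 + (-4 - 1*(-2))) - 1*⅙ = (19 + (-4 + 2)) - ⅙ = (19 - 2) - ⅙ = 17 - ⅙ = 101/6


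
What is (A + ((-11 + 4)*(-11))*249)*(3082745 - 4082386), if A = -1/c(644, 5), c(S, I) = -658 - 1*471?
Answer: -21638546971838/1129 ≈ -1.9166e+10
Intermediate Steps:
c(S, I) = -1129 (c(S, I) = -658 - 471 = -1129)
A = 1/1129 (A = -1/(-1129) = -1*(-1/1129) = 1/1129 ≈ 0.00088574)
(A + ((-11 + 4)*(-11))*249)*(3082745 - 4082386) = (1/1129 + ((-11 + 4)*(-11))*249)*(3082745 - 4082386) = (1/1129 - 7*(-11)*249)*(-999641) = (1/1129 + 77*249)*(-999641) = (1/1129 + 19173)*(-999641) = (21646318/1129)*(-999641) = -21638546971838/1129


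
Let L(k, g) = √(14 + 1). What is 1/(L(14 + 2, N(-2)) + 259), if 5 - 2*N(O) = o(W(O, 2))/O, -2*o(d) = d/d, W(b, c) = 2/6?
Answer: 259/67066 - √15/67066 ≈ 0.0038041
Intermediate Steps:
W(b, c) = ⅓ (W(b, c) = 2*(⅙) = ⅓)
o(d) = -½ (o(d) = -d/(2*d) = -½*1 = -½)
N(O) = 5/2 + 1/(4*O) (N(O) = 5/2 - (-1)/(4*O) = 5/2 + 1/(4*O))
L(k, g) = √15
1/(L(14 + 2, N(-2)) + 259) = 1/(√15 + 259) = 1/(259 + √15)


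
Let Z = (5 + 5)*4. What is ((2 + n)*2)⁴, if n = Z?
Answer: 49787136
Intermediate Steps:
Z = 40 (Z = 10*4 = 40)
n = 40
((2 + n)*2)⁴ = ((2 + 40)*2)⁴ = (42*2)⁴ = 84⁴ = 49787136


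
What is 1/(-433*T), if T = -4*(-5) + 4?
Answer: -1/10392 ≈ -9.6228e-5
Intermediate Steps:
T = 24 (T = 20 + 4 = 24)
1/(-433*T) = 1/(-433*24) = 1/(-10392) = -1/10392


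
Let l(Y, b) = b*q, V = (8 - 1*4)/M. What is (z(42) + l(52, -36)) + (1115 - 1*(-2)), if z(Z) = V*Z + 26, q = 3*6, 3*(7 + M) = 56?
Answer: 2547/5 ≈ 509.40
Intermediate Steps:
M = 35/3 (M = -7 + (⅓)*56 = -7 + 56/3 = 35/3 ≈ 11.667)
q = 18
V = 12/35 (V = (8 - 1*4)/(35/3) = (8 - 4)*(3/35) = 4*(3/35) = 12/35 ≈ 0.34286)
z(Z) = 26 + 12*Z/35 (z(Z) = 12*Z/35 + 26 = 26 + 12*Z/35)
l(Y, b) = 18*b (l(Y, b) = b*18 = 18*b)
(z(42) + l(52, -36)) + (1115 - 1*(-2)) = ((26 + (12/35)*42) + 18*(-36)) + (1115 - 1*(-2)) = ((26 + 72/5) - 648) + (1115 + 2) = (202/5 - 648) + 1117 = -3038/5 + 1117 = 2547/5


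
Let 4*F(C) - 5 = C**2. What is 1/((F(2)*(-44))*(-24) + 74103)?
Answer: 1/76479 ≈ 1.3075e-5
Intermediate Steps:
F(C) = 5/4 + C**2/4
1/((F(2)*(-44))*(-24) + 74103) = 1/(((5/4 + (1/4)*2**2)*(-44))*(-24) + 74103) = 1/(((5/4 + (1/4)*4)*(-44))*(-24) + 74103) = 1/(((5/4 + 1)*(-44))*(-24) + 74103) = 1/(((9/4)*(-44))*(-24) + 74103) = 1/(-99*(-24) + 74103) = 1/(2376 + 74103) = 1/76479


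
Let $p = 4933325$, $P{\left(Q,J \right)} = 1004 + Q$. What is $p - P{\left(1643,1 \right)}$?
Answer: $4930678$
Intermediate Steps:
$p - P{\left(1643,1 \right)} = 4933325 - \left(1004 + 1643\right) = 4933325 - 2647 = 4930678$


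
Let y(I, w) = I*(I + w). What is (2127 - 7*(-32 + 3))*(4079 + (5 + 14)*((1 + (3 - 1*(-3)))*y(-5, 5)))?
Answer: 9504070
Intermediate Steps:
(2127 - 7*(-32 + 3))*(4079 + (5 + 14)*((1 + (3 - 1*(-3)))*y(-5, 5))) = (2127 - 7*(-32 + 3))*(4079 + (5 + 14)*((1 + (3 - 1*(-3)))*(-5*(-5 + 5)))) = (2127 - 7*(-29))*(4079 + 19*((1 + (3 + 3))*(-5*0))) = (2127 + 203)*(4079 + 19*((1 + 6)*0)) = 2330*(4079 + 19*(7*0)) = 2330*(4079 + 19*0) = 2330*(4079 + 0) = 2330*4079 = 9504070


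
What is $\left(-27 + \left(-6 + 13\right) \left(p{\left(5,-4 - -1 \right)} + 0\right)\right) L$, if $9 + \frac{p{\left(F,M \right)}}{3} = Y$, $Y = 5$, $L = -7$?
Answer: $777$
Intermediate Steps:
$p{\left(F,M \right)} = -12$ ($p{\left(F,M \right)} = -27 + 3 \cdot 5 = -27 + 15 = -12$)
$\left(-27 + \left(-6 + 13\right) \left(p{\left(5,-4 - -1 \right)} + 0\right)\right) L = \left(-27 + \left(-6 + 13\right) \left(-12 + 0\right)\right) \left(-7\right) = \left(-27 + 7 \left(-12\right)\right) \left(-7\right) = \left(-27 - 84\right) \left(-7\right) = \left(-111\right) \left(-7\right) = 777$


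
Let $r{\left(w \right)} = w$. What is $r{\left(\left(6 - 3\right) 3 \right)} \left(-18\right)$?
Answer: $-162$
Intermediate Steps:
$r{\left(\left(6 - 3\right) 3 \right)} \left(-18\right) = \left(6 - 3\right) 3 \left(-18\right) = 3 \cdot 3 \left(-18\right) = 9 \left(-18\right) = -162$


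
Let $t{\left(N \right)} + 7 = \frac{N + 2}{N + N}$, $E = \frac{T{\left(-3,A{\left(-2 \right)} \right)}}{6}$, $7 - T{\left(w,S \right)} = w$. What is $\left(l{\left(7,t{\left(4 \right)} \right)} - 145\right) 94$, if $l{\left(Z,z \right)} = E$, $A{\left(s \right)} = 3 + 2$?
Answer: $- \frac{40420}{3} \approx -13473.0$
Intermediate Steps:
$A{\left(s \right)} = 5$
$T{\left(w,S \right)} = 7 - w$
$E = \frac{5}{3}$ ($E = \frac{7 - -3}{6} = \left(7 + 3\right) \frac{1}{6} = 10 \cdot \frac{1}{6} = \frac{5}{3} \approx 1.6667$)
$t{\left(N \right)} = -7 + \frac{2 + N}{2 N}$ ($t{\left(N \right)} = -7 + \frac{N + 2}{N + N} = -7 + \frac{2 + N}{2 N}$)
$l{\left(Z,z \right)} = \frac{5}{3}$
$\left(l{\left(7,t{\left(4 \right)} \right)} - 145\right) 94 = \left(\frac{5}{3} - 145\right) 94 = \left(- \frac{430}{3}\right) 94 = - \frac{40420}{3}$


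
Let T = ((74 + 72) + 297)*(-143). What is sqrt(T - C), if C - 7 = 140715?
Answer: I*sqrt(204071) ≈ 451.74*I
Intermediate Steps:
C = 140722 (C = 7 + 140715 = 140722)
T = -63349 (T = (146 + 297)*(-143) = 443*(-143) = -63349)
sqrt(T - C) = sqrt(-63349 - 1*140722) = sqrt(-63349 - 140722) = sqrt(-204071) = I*sqrt(204071)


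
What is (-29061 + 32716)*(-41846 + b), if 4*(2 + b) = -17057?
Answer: -674161095/4 ≈ -1.6854e+8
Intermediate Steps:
b = -17065/4 (b = -2 + (¼)*(-17057) = -2 - 17057/4 = -17065/4 ≈ -4266.3)
(-29061 + 32716)*(-41846 + b) = (-29061 + 32716)*(-41846 - 17065/4) = 3655*(-184449/4) = -674161095/4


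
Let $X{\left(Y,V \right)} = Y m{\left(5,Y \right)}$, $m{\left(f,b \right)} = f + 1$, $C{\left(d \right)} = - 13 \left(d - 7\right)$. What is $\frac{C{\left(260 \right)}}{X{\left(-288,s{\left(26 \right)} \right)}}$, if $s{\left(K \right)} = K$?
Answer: $\frac{3289}{1728} \approx 1.9034$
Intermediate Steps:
$C{\left(d \right)} = 91 - 13 d$ ($C{\left(d \right)} = - 13 \left(-7 + d\right) = 91 - 13 d$)
$m{\left(f,b \right)} = 1 + f$
$X{\left(Y,V \right)} = 6 Y$ ($X{\left(Y,V \right)} = Y \left(1 + 5\right) = Y 6 = 6 Y$)
$\frac{C{\left(260 \right)}}{X{\left(-288,s{\left(26 \right)} \right)}} = \frac{91 - 3380}{6 \left(-288\right)} = \frac{91 - 3380}{-1728} = \left(-3289\right) \left(- \frac{1}{1728}\right) = \frac{3289}{1728}$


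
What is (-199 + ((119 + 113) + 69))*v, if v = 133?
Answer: 13566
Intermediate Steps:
(-199 + ((119 + 113) + 69))*v = (-199 + ((119 + 113) + 69))*133 = (-199 + (232 + 69))*133 = (-199 + 301)*133 = 102*133 = 13566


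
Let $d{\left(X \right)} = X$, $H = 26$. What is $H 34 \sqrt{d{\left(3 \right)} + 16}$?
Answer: $884 \sqrt{19} \approx 3853.3$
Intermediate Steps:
$H 34 \sqrt{d{\left(3 \right)} + 16} = 26 \cdot 34 \sqrt{3 + 16} = 884 \sqrt{19}$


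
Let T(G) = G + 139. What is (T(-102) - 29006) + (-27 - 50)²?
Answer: -23040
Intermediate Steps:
T(G) = 139 + G
(T(-102) - 29006) + (-27 - 50)² = ((139 - 102) - 29006) + (-27 - 50)² = (37 - 29006) + (-77)² = -28969 + 5929 = -23040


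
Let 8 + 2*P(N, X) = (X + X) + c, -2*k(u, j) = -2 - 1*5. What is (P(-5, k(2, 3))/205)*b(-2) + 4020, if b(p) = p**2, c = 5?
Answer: 824108/205 ≈ 4020.0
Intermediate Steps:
k(u, j) = 7/2 (k(u, j) = -(-2 - 1*5)/2 = -(-2 - 5)/2 = -1/2*(-7) = 7/2)
P(N, X) = -3/2 + X (P(N, X) = -4 + ((X + X) + 5)/2 = -4 + (2*X + 5)/2 = -4 + (5 + 2*X)/2 = -4 + (5/2 + X) = -3/2 + X)
(P(-5, k(2, 3))/205)*b(-2) + 4020 = ((-3/2 + 7/2)/205)*(-2)**2 + 4020 = (2*(1/205))*4 + 4020 = (2/205)*4 + 4020 = 8/205 + 4020 = 824108/205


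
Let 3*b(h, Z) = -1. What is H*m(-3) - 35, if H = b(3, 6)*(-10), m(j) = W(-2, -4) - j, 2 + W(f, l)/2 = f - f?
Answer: -115/3 ≈ -38.333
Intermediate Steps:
b(h, Z) = -⅓ (b(h, Z) = (⅓)*(-1) = -⅓)
W(f, l) = -4 (W(f, l) = -4 + 2*(f - f) = -4 + 2*0 = -4 + 0 = -4)
m(j) = -4 - j
H = 10/3 (H = -⅓*(-10) = 10/3 ≈ 3.3333)
H*m(-3) - 35 = 10*(-4 - 1*(-3))/3 - 35 = 10*(-4 + 3)/3 - 35 = (10/3)*(-1) - 35 = -10/3 - 35 = -115/3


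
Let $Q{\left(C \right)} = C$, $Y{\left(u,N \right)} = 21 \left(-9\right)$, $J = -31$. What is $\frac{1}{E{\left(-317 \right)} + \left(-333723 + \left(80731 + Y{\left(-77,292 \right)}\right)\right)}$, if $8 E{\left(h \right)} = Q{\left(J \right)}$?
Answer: $- \frac{8}{2025479} \approx -3.9497 \cdot 10^{-6}$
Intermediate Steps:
$Y{\left(u,N \right)} = -189$
$E{\left(h \right)} = - \frac{31}{8}$ ($E{\left(h \right)} = \frac{1}{8} \left(-31\right) = - \frac{31}{8}$)
$\frac{1}{E{\left(-317 \right)} + \left(-333723 + \left(80731 + Y{\left(-77,292 \right)}\right)\right)} = \frac{1}{- \frac{31}{8} + \left(-333723 + \left(80731 - 189\right)\right)} = \frac{1}{- \frac{31}{8} + \left(-333723 + 80542\right)} = \frac{1}{- \frac{31}{8} - 253181} = \frac{1}{- \frac{2025479}{8}} = - \frac{8}{2025479}$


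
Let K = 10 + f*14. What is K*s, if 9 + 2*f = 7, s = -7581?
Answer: 30324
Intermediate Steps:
f = -1 (f = -9/2 + (½)*7 = -9/2 + 7/2 = -1)
K = -4 (K = 10 - 1*14 = 10 - 14 = -4)
K*s = -4*(-7581) = 30324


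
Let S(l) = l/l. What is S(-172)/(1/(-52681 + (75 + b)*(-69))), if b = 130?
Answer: -66826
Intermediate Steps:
S(l) = 1
S(-172)/(1/(-52681 + (75 + b)*(-69))) = 1/1/(-52681 + (75 + 130)*(-69)) = 1/1/(-52681 + 205*(-69)) = 1/1/(-52681 - 14145) = 1/1/(-66826) = 1/(-1/66826) = 1*(-66826) = -66826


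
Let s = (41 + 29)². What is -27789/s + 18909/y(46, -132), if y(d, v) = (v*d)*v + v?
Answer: -84002547/14873950 ≈ -5.6476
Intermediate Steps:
y(d, v) = v + d*v² (y(d, v) = (d*v)*v + v = d*v² + v = v + d*v²)
s = 4900 (s = 70² = 4900)
-27789/s + 18909/y(46, -132) = -27789/4900 + 18909/((-132*(1 + 46*(-132)))) = -27789*1/4900 + 18909/((-132*(1 - 6072))) = -27789/4900 + 18909/((-132*(-6071))) = -27789/4900 + 18909/801372 = -27789/4900 + 18909*(1/801372) = -27789/4900 + 573/24284 = -84002547/14873950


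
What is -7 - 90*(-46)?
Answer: 4133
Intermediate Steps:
-7 - 90*(-46) = -7 + 4140 = 4133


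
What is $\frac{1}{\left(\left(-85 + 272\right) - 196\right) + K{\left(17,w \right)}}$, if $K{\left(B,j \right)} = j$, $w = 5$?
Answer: $- \frac{1}{4} \approx -0.25$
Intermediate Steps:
$\frac{1}{\left(\left(-85 + 272\right) - 196\right) + K{\left(17,w \right)}} = \frac{1}{\left(\left(-85 + 272\right) - 196\right) + 5} = \frac{1}{\left(187 - 196\right) + 5} = \frac{1}{-9 + 5} = \frac{1}{-4} = - \frac{1}{4}$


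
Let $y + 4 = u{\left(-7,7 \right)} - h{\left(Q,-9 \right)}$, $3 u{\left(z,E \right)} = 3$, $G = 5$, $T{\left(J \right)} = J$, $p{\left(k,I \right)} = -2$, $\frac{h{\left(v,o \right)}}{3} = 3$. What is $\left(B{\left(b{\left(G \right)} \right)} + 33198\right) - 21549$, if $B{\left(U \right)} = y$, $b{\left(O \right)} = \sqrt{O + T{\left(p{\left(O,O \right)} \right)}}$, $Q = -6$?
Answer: $11637$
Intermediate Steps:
$h{\left(v,o \right)} = 9$ ($h{\left(v,o \right)} = 3 \cdot 3 = 9$)
$u{\left(z,E \right)} = 1$ ($u{\left(z,E \right)} = \frac{1}{3} \cdot 3 = 1$)
$b{\left(O \right)} = \sqrt{-2 + O}$ ($b{\left(O \right)} = \sqrt{O - 2} = \sqrt{-2 + O}$)
$y = -12$ ($y = -4 + \left(1 - 9\right) = -4 - 8 = -12$)
$B{\left(U \right)} = -12$
$\left(B{\left(b{\left(G \right)} \right)} + 33198\right) - 21549 = \left(-12 + 33198\right) - 21549 = 33186 - 21549 = 11637$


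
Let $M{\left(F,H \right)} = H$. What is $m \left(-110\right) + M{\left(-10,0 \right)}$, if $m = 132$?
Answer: $-14520$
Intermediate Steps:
$m \left(-110\right) + M{\left(-10,0 \right)} = 132 \left(-110\right) + 0 = -14520 + 0 = -14520$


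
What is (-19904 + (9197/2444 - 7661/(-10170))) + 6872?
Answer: -161902179193/12427740 ≈ -13027.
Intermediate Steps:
(-19904 + (9197/2444 - 7661/(-10170))) + 6872 = (-19904 + (9197*(1/2444) - 7661*(-1/10170))) + 6872 = (-19904 + (9197/2444 + 7661/10170)) + 6872 = (-19904 + 56128487/12427740) + 6872 = -247305608473/12427740 + 6872 = -161902179193/12427740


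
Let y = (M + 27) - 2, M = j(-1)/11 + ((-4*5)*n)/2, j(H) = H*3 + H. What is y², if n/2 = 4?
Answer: 370881/121 ≈ 3065.1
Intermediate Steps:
n = 8 (n = 2*4 = 8)
j(H) = 4*H (j(H) = 3*H + H = 4*H)
M = -884/11 (M = (4*(-1))/11 + (-4*5*8)/2 = -4*1/11 - 20*8*(½) = -4/11 - 160*½ = -4/11 - 80 = -884/11 ≈ -80.364)
y = -609/11 (y = (-884/11 + 27) - 2 = -587/11 - 2 = -609/11 ≈ -55.364)
y² = (-609/11)² = 370881/121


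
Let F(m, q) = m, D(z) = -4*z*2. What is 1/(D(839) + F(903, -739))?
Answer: -1/5809 ≈ -0.00017215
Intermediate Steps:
D(z) = -8*z
1/(D(839) + F(903, -739)) = 1/(-8*839 + 903) = 1/(-6712 + 903) = 1/(-5809) = -1/5809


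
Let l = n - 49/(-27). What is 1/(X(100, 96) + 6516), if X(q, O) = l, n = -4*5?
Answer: 27/175441 ≈ 0.00015390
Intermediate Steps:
n = -20 (n = -1*4*5 = -4*5 = -20)
l = -491/27 (l = -20 - 49/(-27) = -20 - 49*(-1/27) = -20 + 49/27 = -491/27 ≈ -18.185)
X(q, O) = -491/27
1/(X(100, 96) + 6516) = 1/(-491/27 + 6516) = 1/(175441/27) = 27/175441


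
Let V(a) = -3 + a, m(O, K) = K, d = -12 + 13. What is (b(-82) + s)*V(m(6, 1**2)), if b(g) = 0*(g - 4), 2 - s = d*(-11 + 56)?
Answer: 86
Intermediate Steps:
d = 1
s = -43 (s = 2 - (-11 + 56) = 2 - 45 = -43)
b(g) = 0 (b(g) = 0*(-4 + g) = 0)
(b(-82) + s)*V(m(6, 1**2)) = (0 - 43)*(-3 + 1**2) = -43*(-3 + 1) = -43*(-2) = 86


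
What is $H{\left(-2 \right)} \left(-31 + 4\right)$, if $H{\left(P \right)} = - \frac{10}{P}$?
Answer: $-135$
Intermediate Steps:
$H{\left(-2 \right)} \left(-31 + 4\right) = - \frac{10}{-2} \left(-31 + 4\right) = \left(-10\right) \left(- \frac{1}{2}\right) \left(-27\right) = 5 \left(-27\right) = -135$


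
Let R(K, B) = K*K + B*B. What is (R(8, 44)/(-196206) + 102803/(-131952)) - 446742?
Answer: -642559438934029/1438320784 ≈ -4.4674e+5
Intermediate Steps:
R(K, B) = B² + K² (R(K, B) = K² + B² = B² + K²)
(R(8, 44)/(-196206) + 102803/(-131952)) - 446742 = ((44² + 8²)/(-196206) + 102803/(-131952)) - 446742 = ((1936 + 64)*(-1/196206) + 102803*(-1/131952)) - 446742 = (2000*(-1/196206) - 102803/131952) - 446742 = (-1000/98103 - 102803/131952) - 446742 = -1135248301/1438320784 - 446742 = -642559438934029/1438320784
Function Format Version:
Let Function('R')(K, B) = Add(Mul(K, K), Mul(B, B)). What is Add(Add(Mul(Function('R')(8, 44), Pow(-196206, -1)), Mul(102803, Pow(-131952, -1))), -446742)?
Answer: Rational(-642559438934029, 1438320784) ≈ -4.4674e+5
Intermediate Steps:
Function('R')(K, B) = Add(Pow(B, 2), Pow(K, 2)) (Function('R')(K, B) = Add(Pow(K, 2), Pow(B, 2)) = Add(Pow(B, 2), Pow(K, 2)))
Add(Add(Mul(Function('R')(8, 44), Pow(-196206, -1)), Mul(102803, Pow(-131952, -1))), -446742) = Add(Add(Mul(Add(Pow(44, 2), Pow(8, 2)), Pow(-196206, -1)), Mul(102803, Pow(-131952, -1))), -446742) = Add(Add(Mul(Add(1936, 64), Rational(-1, 196206)), Mul(102803, Rational(-1, 131952))), -446742) = Add(Add(Mul(2000, Rational(-1, 196206)), Rational(-102803, 131952)), -446742) = Add(Add(Rational(-1000, 98103), Rational(-102803, 131952)), -446742) = Add(Rational(-1135248301, 1438320784), -446742) = Rational(-642559438934029, 1438320784)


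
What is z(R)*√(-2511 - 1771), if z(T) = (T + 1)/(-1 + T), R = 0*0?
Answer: -I*√4282 ≈ -65.437*I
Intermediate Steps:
R = 0
z(T) = (1 + T)/(-1 + T)
z(R)*√(-2511 - 1771) = ((1 + 0)/(-1 + 0))*√(-2511 - 1771) = (1/(-1))*√(-4282) = (-1*1)*(I*√4282) = -I*√4282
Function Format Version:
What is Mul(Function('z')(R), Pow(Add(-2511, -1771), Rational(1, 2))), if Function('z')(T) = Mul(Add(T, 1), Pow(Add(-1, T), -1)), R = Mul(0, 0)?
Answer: Mul(-1, I, Pow(4282, Rational(1, 2))) ≈ Mul(-65.437, I)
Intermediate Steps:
R = 0
Function('z')(T) = Mul(Pow(Add(-1, T), -1), Add(1, T)) (Function('z')(T) = Mul(Add(1, T), Pow(Add(-1, T), -1)) = Mul(Pow(Add(-1, T), -1), Add(1, T)))
Mul(Function('z')(R), Pow(Add(-2511, -1771), Rational(1, 2))) = Mul(Mul(Pow(Add(-1, 0), -1), Add(1, 0)), Pow(Add(-2511, -1771), Rational(1, 2))) = Mul(Mul(Pow(-1, -1), 1), Pow(-4282, Rational(1, 2))) = Mul(Mul(-1, 1), Mul(I, Pow(4282, Rational(1, 2)))) = Mul(-1, Mul(I, Pow(4282, Rational(1, 2)))) = Mul(-1, I, Pow(4282, Rational(1, 2)))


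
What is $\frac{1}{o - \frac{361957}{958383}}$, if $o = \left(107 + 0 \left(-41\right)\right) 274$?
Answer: $\frac{958383}{28097510837} \approx 3.4109 \cdot 10^{-5}$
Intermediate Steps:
$o = 29318$ ($o = \left(107 + 0\right) 274 = 107 \cdot 274 = 29318$)
$\frac{1}{o - \frac{361957}{958383}} = \frac{1}{29318 - \frac{361957}{958383}} = \frac{1}{\frac{28097510837}{958383}} = \frac{958383}{28097510837}$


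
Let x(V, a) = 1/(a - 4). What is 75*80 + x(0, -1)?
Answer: 29999/5 ≈ 5999.8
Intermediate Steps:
x(V, a) = 1/(-4 + a)
75*80 + x(0, -1) = 75*80 + 1/(-4 - 1) = 6000 + 1/(-5) = 6000 - ⅕ = 29999/5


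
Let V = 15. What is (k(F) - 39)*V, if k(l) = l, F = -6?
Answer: -675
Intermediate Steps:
(k(F) - 39)*V = (-6 - 39)*15 = -45*15 = -675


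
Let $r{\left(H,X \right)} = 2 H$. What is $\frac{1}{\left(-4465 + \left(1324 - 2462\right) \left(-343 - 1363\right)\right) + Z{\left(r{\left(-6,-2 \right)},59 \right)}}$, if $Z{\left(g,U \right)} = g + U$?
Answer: $\frac{1}{1937010} \approx 5.1626 \cdot 10^{-7}$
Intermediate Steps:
$Z{\left(g,U \right)} = U + g$
$\frac{1}{\left(-4465 + \left(1324 - 2462\right) \left(-343 - 1363\right)\right) + Z{\left(r{\left(-6,-2 \right)},59 \right)}} = \frac{1}{\left(-4465 + \left(1324 - 2462\right) \left(-343 - 1363\right)\right) + \left(59 + 2 \left(-6\right)\right)} = \frac{1}{\left(-4465 - -1941428\right) + \left(59 - 12\right)} = \frac{1}{\left(-4465 + 1941428\right) + 47} = \frac{1}{1936963 + 47} = \frac{1}{1937010}$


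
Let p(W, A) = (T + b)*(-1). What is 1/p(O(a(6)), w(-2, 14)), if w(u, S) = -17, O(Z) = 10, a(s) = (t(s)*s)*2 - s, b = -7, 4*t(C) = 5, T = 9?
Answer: -1/2 ≈ -0.50000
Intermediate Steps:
t(C) = 5/4 (t(C) = (1/4)*5 = 5/4)
a(s) = 3*s/2 (a(s) = (5*s/4)*2 - s = 5*s/2 - s = 3*s/2)
p(W, A) = -2 (p(W, A) = (9 - 7)*(-1) = 2*(-1) = -2)
1/p(O(a(6)), w(-2, 14)) = 1/(-2) = -1/2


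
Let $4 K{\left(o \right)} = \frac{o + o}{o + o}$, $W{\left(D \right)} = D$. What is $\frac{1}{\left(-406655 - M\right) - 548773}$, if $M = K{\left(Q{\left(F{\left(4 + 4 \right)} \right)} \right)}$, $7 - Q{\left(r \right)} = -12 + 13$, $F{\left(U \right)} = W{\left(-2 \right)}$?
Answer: $- \frac{4}{3821713} \approx -1.0467 \cdot 10^{-6}$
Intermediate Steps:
$F{\left(U \right)} = -2$
$Q{\left(r \right)} = 6$ ($Q{\left(r \right)} = 7 - \left(-12 + 13\right) = 7 - 1 = 6$)
$K{\left(o \right)} = \frac{1}{4}$ ($K{\left(o \right)} = \frac{\left(o + o\right) \frac{1}{o + o}}{4} = \frac{2 o \frac{1}{2 o}}{4} = \frac{1}{4} \cdot 1 = \frac{1}{4}$)
$M = \frac{1}{4} \approx 0.25$
$\frac{1}{\left(-406655 - M\right) - 548773} = \frac{1}{\left(-406655 - \frac{1}{4}\right) - 548773} = \frac{1}{- \frac{1626621}{4} - 548773} = \frac{1}{- \frac{3821713}{4}} = - \frac{4}{3821713}$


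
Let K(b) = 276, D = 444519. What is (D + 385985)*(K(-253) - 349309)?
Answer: -289873302632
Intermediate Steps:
(D + 385985)*(K(-253) - 349309) = (444519 + 385985)*(276 - 349309) = 830504*(-349033) = -289873302632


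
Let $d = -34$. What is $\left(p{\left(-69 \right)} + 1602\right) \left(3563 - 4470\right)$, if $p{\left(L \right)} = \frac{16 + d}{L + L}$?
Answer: $- \frac{33422043}{23} \approx -1.4531 \cdot 10^{6}$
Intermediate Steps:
$p{\left(L \right)} = - \frac{9}{L}$ ($p{\left(L \right)} = \frac{16 - 34}{L + L} = - \frac{18}{2 L} = - 18 \frac{1}{2 L} = - \frac{9}{L}$)
$\left(p{\left(-69 \right)} + 1602\right) \left(3563 - 4470\right) = \left(- \frac{9}{-69} + 1602\right) \left(3563 - 4470\right) = \left(\left(-9\right) \left(- \frac{1}{69}\right) + 1602\right) \left(-907\right) = \left(\frac{3}{23} + 1602\right) \left(-907\right) = \frac{36849}{23} \left(-907\right) = - \frac{33422043}{23}$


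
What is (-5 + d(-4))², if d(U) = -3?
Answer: 64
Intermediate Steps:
(-5 + d(-4))² = (-5 - 3)² = (-8)² = 64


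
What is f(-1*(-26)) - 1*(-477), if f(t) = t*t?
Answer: 1153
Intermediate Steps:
f(t) = t**2
f(-1*(-26)) - 1*(-477) = (-1*(-26))**2 - 1*(-477) = 26**2 + 477 = 676 + 477 = 1153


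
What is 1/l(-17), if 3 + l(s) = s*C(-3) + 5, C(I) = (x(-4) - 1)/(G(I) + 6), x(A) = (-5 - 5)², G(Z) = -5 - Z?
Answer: -4/1675 ≈ -0.0023881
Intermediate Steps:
x(A) = 100 (x(A) = (-10)² = 100)
C(I) = 99/(1 - I) (C(I) = (100 - 1)/((-5 - I) + 6) = 99/(1 - I))
l(s) = 2 + 99*s/4 (l(s) = -3 + (s*(-99/(-1 - 3)) + 5) = -3 + (s*(-99/(-4)) + 5) = -3 + (s*(-99*(-¼)) + 5) = -3 + (s*(99/4) + 5) = -3 + (99*s/4 + 5) = -3 + (5 + 99*s/4) = 2 + 99*s/4)
1/l(-17) = 1/(2 + (99/4)*(-17)) = 1/(2 - 1683/4) = 1/(-1675/4) = -4/1675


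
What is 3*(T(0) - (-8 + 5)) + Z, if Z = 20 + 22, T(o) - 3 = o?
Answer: 60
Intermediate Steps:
T(o) = 3 + o
Z = 42
3*(T(0) - (-8 + 5)) + Z = 3*((3 + 0) - (-8 + 5)) + 42 = 3*(3 - 1*(-3)) + 42 = 3*(3 + 3) + 42 = 3*6 + 42 = 18 + 42 = 60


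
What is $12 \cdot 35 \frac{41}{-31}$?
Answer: $- \frac{17220}{31} \approx -555.48$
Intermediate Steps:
$12 \cdot 35 \frac{41}{-31} = 420 \cdot 41 \left(- \frac{1}{31}\right) = 420 \left(- \frac{41}{31}\right) = - \frac{17220}{31}$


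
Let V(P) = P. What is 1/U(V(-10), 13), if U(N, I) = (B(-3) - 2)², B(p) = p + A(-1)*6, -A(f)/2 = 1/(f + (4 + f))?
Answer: 1/121 ≈ 0.0082645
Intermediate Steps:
A(f) = -2/(4 + 2*f) (A(f) = -2/(f + (4 + f)) = -2/(4 + 2*f))
B(p) = -6 + p (B(p) = p - 1/(2 - 1)*6 = p - 1/1*6 = p - 1*1*6 = p - 1*6 = p - 6 = -6 + p)
U(N, I) = 121 (U(N, I) = ((-6 - 3) - 2)² = (-9 - 2)² = (-11)² = 121)
1/U(V(-10), 13) = 1/121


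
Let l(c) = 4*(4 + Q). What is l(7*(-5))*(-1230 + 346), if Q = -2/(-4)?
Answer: -15912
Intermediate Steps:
Q = 1/2 (Q = -2*(-1/4) = 1/2 ≈ 0.50000)
l(c) = 18 (l(c) = 4*(4 + 1/2) = 4*(9/2) = 18)
l(7*(-5))*(-1230 + 346) = 18*(-1230 + 346) = 18*(-884) = -15912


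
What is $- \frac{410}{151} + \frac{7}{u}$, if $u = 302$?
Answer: $- \frac{813}{302} \approx -2.6921$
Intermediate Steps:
$- \frac{410}{151} + \frac{7}{u} = - \frac{410}{151} + \frac{7}{302} = - \frac{813}{302}$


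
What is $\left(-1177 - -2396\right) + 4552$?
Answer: $5771$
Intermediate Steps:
$\left(-1177 - -2396\right) + 4552 = \left(-1177 + 2396\right) + 4552 = 1219 + 4552 = 5771$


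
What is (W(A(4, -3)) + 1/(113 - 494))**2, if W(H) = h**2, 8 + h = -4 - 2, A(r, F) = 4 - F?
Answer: 5576355625/145161 ≈ 38415.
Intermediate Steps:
h = -14 (h = -8 + (-4 - 2) = -8 - 6 = -14)
W(H) = 196 (W(H) = (-14)**2 = 196)
(W(A(4, -3)) + 1/(113 - 494))**2 = (196 + 1/(113 - 494))**2 = (196 + 1/(-381))**2 = (196 - 1/381)**2 = (74675/381)**2 = 5576355625/145161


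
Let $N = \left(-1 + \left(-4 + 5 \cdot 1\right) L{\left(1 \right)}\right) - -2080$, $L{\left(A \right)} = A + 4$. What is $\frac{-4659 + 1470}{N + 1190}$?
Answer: $- \frac{3189}{3274} \approx -0.97404$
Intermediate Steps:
$L{\left(A \right)} = 4 + A$
$N = 2084$ ($N = \left(-1 + \left(-4 + 5 \cdot 1\right) \left(4 + 1\right)\right) - -2080 = \left(-1 + \left(-4 + 5\right) 5\right) + 2080 = \left(-1 + 1 \cdot 5\right) + 2080 = \left(-1 + 5\right) + 2080 = 4 + 2080 = 2084$)
$\frac{-4659 + 1470}{N + 1190} = \frac{-4659 + 1470}{2084 + 1190} = - \frac{3189}{3274}$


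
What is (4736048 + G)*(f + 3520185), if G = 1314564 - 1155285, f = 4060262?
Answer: 37108766871169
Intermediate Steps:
G = 159279
(4736048 + G)*(f + 3520185) = (4736048 + 159279)*(4060262 + 3520185) = 4895327*7580447 = 37108766871169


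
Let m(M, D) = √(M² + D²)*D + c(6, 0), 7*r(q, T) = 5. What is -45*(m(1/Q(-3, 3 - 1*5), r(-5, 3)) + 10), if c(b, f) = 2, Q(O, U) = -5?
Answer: -540 - 45*√674/49 ≈ -563.84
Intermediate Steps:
r(q, T) = 5/7 (r(q, T) = (⅐)*5 = 5/7)
m(M, D) = 2 + D*√(D² + M²) (m(M, D) = √(M² + D²)*D + 2 = √(D² + M²)*D + 2 = D*√(D² + M²) + 2 = 2 + D*√(D² + M²))
-45*(m(1/Q(-3, 3 - 1*5), r(-5, 3)) + 10) = -45*((2 + 5*√((5/7)² + (1/(-5))²)/7) + 10) = -45*((2 + 5*√(25/49 + (-⅕)²)/7) + 10) = -45*((2 + 5*√(25/49 + 1/25)/7) + 10) = -45*((2 + 5*√(674/1225)/7) + 10) = -45*((2 + 5*(√674/35)/7) + 10) = -45*((2 + √674/49) + 10) = -45*(12 + √674/49) = -540 - 45*√674/49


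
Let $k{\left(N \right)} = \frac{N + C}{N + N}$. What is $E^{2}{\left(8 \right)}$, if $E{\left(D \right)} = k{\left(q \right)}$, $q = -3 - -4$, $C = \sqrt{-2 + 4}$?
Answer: $\frac{\left(1 + \sqrt{2}\right)^{2}}{4} \approx 1.4571$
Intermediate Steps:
$C = \sqrt{2} \approx 1.4142$
$q = 1$ ($q = -3 + 4 = 1$)
$k{\left(N \right)} = \frac{N + \sqrt{2}}{2 N}$ ($k{\left(N \right)} = \frac{N + \sqrt{2}}{N + N} = \frac{N + \sqrt{2}}{2 N}$)
$E{\left(D \right)} = \frac{1}{2} + \frac{\sqrt{2}}{2}$ ($E{\left(D \right)} = \frac{1 + \sqrt{2}}{2 \cdot 1} = \frac{1}{2} \cdot 1 \left(1 + \sqrt{2}\right) = \frac{1}{2} + \frac{\sqrt{2}}{2}$)
$E^{2}{\left(8 \right)} = \left(\frac{1}{2} + \frac{\sqrt{2}}{2}\right)^{2}$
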